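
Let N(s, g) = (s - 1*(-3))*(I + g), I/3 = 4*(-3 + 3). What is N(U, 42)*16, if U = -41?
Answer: -25536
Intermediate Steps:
I = 0 (I = 3*(4*(-3 + 3)) = 3*(4*0) = 3*0 = 0)
N(s, g) = g*(3 + s) (N(s, g) = (s - 1*(-3))*(0 + g) = (s + 3)*g = (3 + s)*g = g*(3 + s))
N(U, 42)*16 = (42*(3 - 41))*16 = (42*(-38))*16 = -1596*16 = -25536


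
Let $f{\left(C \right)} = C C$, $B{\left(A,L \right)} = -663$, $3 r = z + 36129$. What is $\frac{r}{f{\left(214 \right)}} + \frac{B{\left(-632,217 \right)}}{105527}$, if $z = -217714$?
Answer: $- \frac{19253208539}{14498143476} \approx -1.328$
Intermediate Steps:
$r = - \frac{181585}{3}$ ($r = \frac{-217714 + 36129}{3} = \frac{1}{3} \left(-181585\right) = - \frac{181585}{3} \approx -60528.0$)
$f{\left(C \right)} = C^{2}$
$\frac{r}{f{\left(214 \right)}} + \frac{B{\left(-632,217 \right)}}{105527} = - \frac{181585}{3 \cdot 214^{2}} - \frac{663}{105527} = - \frac{181585}{3 \cdot 45796} - \frac{663}{105527} = \left(- \frac{181585}{3}\right) \frac{1}{45796} - \frac{663}{105527} = - \frac{181585}{137388} - \frac{663}{105527} = - \frac{19253208539}{14498143476}$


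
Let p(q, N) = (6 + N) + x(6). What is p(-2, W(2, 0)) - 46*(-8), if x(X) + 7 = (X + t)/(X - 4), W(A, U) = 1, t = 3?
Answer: 745/2 ≈ 372.50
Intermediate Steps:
x(X) = -7 + (3 + X)/(-4 + X) (x(X) = -7 + (X + 3)/(X - 4) = -7 + (3 + X)/(-4 + X))
p(q, N) = 7/2 + N (p(q, N) = (6 + N) + (31 - 6*6)/(-4 + 6) = (6 + N) + (31 - 36)/2 = (6 + N) + (½)*(-5) = (6 + N) - 5/2 = 7/2 + N)
p(-2, W(2, 0)) - 46*(-8) = (7/2 + 1) - 46*(-8) = 9/2 + 368 = 745/2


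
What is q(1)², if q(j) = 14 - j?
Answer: 169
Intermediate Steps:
q(1)² = (14 - 1*1)² = (14 - 1)² = 13² = 169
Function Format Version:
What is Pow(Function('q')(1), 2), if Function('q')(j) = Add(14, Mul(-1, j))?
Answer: 169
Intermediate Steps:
Pow(Function('q')(1), 2) = Pow(Add(14, Mul(-1, 1)), 2) = Pow(Add(14, -1), 2) = Pow(13, 2) = 169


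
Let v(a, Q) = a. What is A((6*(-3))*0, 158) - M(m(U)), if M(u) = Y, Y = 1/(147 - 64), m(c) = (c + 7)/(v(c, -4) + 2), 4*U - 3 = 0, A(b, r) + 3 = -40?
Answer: -3570/83 ≈ -43.012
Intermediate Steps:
A(b, r) = -43 (A(b, r) = -3 - 40 = -43)
U = ¾ (U = ¾ + (¼)*0 = ¾ + 0 = ¾ ≈ 0.75000)
m(c) = (7 + c)/(2 + c) (m(c) = (c + 7)/(c + 2) = (7 + c)/(2 + c))
Y = 1/83 ≈ 0.012048
M(u) = 1/83
A((6*(-3))*0, 158) - M(m(U)) = -43 - 1*1/83 = -43 - 1/83 = -3570/83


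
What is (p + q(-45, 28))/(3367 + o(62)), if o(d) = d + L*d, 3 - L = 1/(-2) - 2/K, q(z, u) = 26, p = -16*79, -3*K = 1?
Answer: -619/1637 ≈ -0.37813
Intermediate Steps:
K = -⅓ (K = -⅓*1 = -⅓ ≈ -0.33333)
p = -1264
L = -5/2 (L = 3 - (1/(-2) - 2/(-⅓)) = 3 - (1*(-½) - 2*(-3)) = 3 - (-½ + 6) = 3 - 1*11/2 = 3 - 11/2 = -5/2 ≈ -2.5000)
o(d) = -3*d/2 (o(d) = d - 5*d/2 = -3*d/2)
(p + q(-45, 28))/(3367 + o(62)) = (-1264 + 26)/(3367 - 3/2*62) = -1238/(3367 - 93) = -1238/3274 = -1238*1/3274 = -619/1637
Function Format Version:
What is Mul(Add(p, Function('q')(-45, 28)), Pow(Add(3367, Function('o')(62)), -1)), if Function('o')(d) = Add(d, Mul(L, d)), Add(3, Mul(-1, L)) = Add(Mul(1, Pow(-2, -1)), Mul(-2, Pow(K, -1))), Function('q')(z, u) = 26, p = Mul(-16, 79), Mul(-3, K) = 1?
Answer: Rational(-619, 1637) ≈ -0.37813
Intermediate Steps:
K = Rational(-1, 3) (K = Mul(Rational(-1, 3), 1) = Rational(-1, 3) ≈ -0.33333)
p = -1264
L = Rational(-5, 2) (L = Add(3, Mul(-1, Add(Mul(1, Pow(-2, -1)), Mul(-2, Pow(Rational(-1, 3), -1))))) = Add(3, Mul(-1, Add(Mul(1, Rational(-1, 2)), Mul(-2, -3)))) = Add(3, Mul(-1, Add(Rational(-1, 2), 6))) = Add(3, Mul(-1, Rational(11, 2))) = Add(3, Rational(-11, 2)) = Rational(-5, 2) ≈ -2.5000)
Function('o')(d) = Mul(Rational(-3, 2), d) (Function('o')(d) = Add(d, Mul(Rational(-5, 2), d)) = Mul(Rational(-3, 2), d))
Mul(Add(p, Function('q')(-45, 28)), Pow(Add(3367, Function('o')(62)), -1)) = Mul(Add(-1264, 26), Pow(Add(3367, Mul(Rational(-3, 2), 62)), -1)) = Mul(-1238, Pow(Add(3367, -93), -1)) = Mul(-1238, Pow(3274, -1)) = Mul(-1238, Rational(1, 3274)) = Rational(-619, 1637)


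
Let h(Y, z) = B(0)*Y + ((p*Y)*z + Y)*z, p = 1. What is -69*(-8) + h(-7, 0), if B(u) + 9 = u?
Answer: 615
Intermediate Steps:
B(u) = -9 + u
h(Y, z) = -9*Y + z*(Y + Y*z) (h(Y, z) = (-9 + 0)*Y + ((1*Y)*z + Y)*z = -9*Y + (Y*z + Y)*z = -9*Y + (Y + Y*z)*z = -9*Y + z*(Y + Y*z))
-69*(-8) + h(-7, 0) = -69*(-8) - 7*(-9 + 0 + 0²) = 552 - 7*(-9 + 0 + 0) = 552 - 7*(-9) = 552 + 63 = 615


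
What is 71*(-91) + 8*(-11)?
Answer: -6549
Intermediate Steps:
71*(-91) + 8*(-11) = -6461 - 88 = -6549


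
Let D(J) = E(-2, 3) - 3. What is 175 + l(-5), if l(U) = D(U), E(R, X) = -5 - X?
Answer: 164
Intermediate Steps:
D(J) = -11 (D(J) = (-5 - 1*3) - 3 = (-5 - 3) - 3 = -8 - 3 = -11)
l(U) = -11
175 + l(-5) = 175 - 11 = 164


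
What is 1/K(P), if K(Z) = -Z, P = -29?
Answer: 1/29 ≈ 0.034483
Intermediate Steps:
1/K(P) = 1/(-1*(-29)) = 1/29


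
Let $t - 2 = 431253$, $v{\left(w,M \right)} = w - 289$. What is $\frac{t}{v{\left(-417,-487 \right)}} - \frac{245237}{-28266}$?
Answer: $- \frac{3004179127}{4988949} \approx -602.17$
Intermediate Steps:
$v{\left(w,M \right)} = -289 + w$
$t = 431255$ ($t = 2 + 431253 = 431255$)
$\frac{t}{v{\left(-417,-487 \right)}} - \frac{245237}{-28266} = \frac{431255}{-289 - 417} - \frac{245237}{-28266} = \frac{431255}{-706} - - \frac{245237}{28266} = 431255 \left(- \frac{1}{706}\right) + \frac{245237}{28266} = - \frac{431255}{706} + \frac{245237}{28266} = - \frac{3004179127}{4988949}$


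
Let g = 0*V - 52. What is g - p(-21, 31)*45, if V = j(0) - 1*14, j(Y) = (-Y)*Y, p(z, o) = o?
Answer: -1447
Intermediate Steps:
j(Y) = -Y²
V = -14 (V = -1*0² - 1*14 = -1*0 - 14 = 0 - 14 = -14)
g = -52 (g = 0*(-14) - 52 = 0 - 52 = -52)
g - p(-21, 31)*45 = -52 - 31*45 = -52 - 1*1395 = -52 - 1395 = -1447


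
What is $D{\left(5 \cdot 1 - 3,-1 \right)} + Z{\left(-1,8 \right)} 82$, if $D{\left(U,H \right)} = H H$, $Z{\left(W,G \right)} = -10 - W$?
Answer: $-737$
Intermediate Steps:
$D{\left(U,H \right)} = H^{2}$
$D{\left(5 \cdot 1 - 3,-1 \right)} + Z{\left(-1,8 \right)} 82 = \left(-1\right)^{2} + \left(-10 - -1\right) 82 = 1 + \left(-10 + 1\right) 82 = 1 - 738 = -737$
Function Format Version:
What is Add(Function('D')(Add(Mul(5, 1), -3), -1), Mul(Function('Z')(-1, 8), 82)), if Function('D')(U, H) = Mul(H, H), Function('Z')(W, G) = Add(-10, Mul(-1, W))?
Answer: -737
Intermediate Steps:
Function('D')(U, H) = Pow(H, 2)
Add(Function('D')(Add(Mul(5, 1), -3), -1), Mul(Function('Z')(-1, 8), 82)) = Add(Pow(-1, 2), Mul(Add(-10, Mul(-1, -1)), 82)) = Add(1, Mul(Add(-10, 1), 82)) = Add(1, Mul(-9, 82)) = Add(1, -738) = -737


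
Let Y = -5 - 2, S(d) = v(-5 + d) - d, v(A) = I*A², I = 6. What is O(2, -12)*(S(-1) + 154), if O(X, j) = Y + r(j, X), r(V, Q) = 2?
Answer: -1855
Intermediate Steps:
v(A) = 6*A²
S(d) = -d + 6*(-5 + d)² (S(d) = 6*(-5 + d)² - d = -d + 6*(-5 + d)²)
Y = -7
O(X, j) = -5 (O(X, j) = -7 + 2 = -5)
O(2, -12)*(S(-1) + 154) = -5*((-1*(-1) + 6*(-5 - 1)²) + 154) = -5*((1 + 6*(-6)²) + 154) = -5*((1 + 6*36) + 154) = -5*((1 + 216) + 154) = -5*(217 + 154) = -5*371 = -1855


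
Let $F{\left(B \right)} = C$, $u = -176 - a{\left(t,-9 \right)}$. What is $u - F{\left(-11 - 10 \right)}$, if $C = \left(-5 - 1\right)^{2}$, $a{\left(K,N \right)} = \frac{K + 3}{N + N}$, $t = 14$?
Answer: $- \frac{3799}{18} \approx -211.06$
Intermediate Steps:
$a{\left(K,N \right)} = \frac{3 + K}{2 N}$
$C = 36$ ($C = \left(-6\right)^{2} = 36$)
$u = - \frac{3151}{18}$ ($u = -176 - \frac{3 + 14}{2 \left(-9\right)} = -176 - \frac{1}{2} \left(- \frac{1}{9}\right) 17 = -176 - - \frac{17}{18} = -176 + \frac{17}{18} = - \frac{3151}{18} \approx -175.06$)
$F{\left(B \right)} = 36$
$u - F{\left(-11 - 10 \right)} = - \frac{3151}{18} - 36 = - \frac{3799}{18}$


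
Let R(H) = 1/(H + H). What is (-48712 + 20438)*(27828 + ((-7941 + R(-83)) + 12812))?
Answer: -76736102521/83 ≈ -9.2453e+8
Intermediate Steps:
R(H) = 1/(2*H)
(-48712 + 20438)*(27828 + ((-7941 + R(-83)) + 12812)) = (-48712 + 20438)*(27828 + ((-7941 + (½)/(-83)) + 12812)) = -28274*(27828 + ((-7941 + (½)*(-1/83)) + 12812)) = -28274*(27828 + ((-7941 - 1/166) + 12812)) = -28274*(27828 + (-1318207/166 + 12812)) = -28274*(27828 + 808585/166) = -28274*5428033/166 = -76736102521/83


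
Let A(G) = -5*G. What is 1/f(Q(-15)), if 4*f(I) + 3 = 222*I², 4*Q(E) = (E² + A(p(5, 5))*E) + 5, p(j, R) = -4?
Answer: 8/135969 ≈ 5.8837e-5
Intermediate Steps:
Q(E) = 5/4 + 5*E + E²/4 (Q(E) = ((E² + (-5*(-4))*E) + 5)/4 = ((E² + 20*E) + 5)/4 = (5 + E² + 20*E)/4 = 5/4 + 5*E + E²/4)
f(I) = -¾ + 111*I²/2 (f(I) = -¾ + (222*I²)/4 = -¾ + 111*I²/2)
1/f(Q(-15)) = 1/(-¾ + 111*(5/4 + 5*(-15) + (¼)*(-15)²)²/2) = 1/(-¾ + 111*(5/4 - 75 + (¼)*225)²/2) = 1/(-¾ + 111*(5/4 - 75 + 225/4)²/2) = 1/(-¾ + 111*(-35/2)²/2) = 1/(-¾ + (111/2)*(1225/4)) = 1/(-¾ + 135975/8) = 1/(135969/8) = 8/135969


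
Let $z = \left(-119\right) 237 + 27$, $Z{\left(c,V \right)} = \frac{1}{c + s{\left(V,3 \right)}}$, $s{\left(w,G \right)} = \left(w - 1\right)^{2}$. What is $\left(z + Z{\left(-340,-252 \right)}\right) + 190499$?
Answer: $\frac{10334943088}{63669} \approx 1.6232 \cdot 10^{5}$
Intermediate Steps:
$s{\left(w,G \right)} = \left(-1 + w\right)^{2}$
$Z{\left(c,V \right)} = \frac{1}{c + \left(-1 + V\right)^{2}}$
$z = -28176$ ($z = -28203 + 27 = -28176$)
$\left(z + Z{\left(-340,-252 \right)}\right) + 190499 = \left(-28176 + \frac{1}{-340 + \left(-1 - 252\right)^{2}}\right) + 190499 = \left(-28176 + \frac{1}{-340 + \left(-253\right)^{2}}\right) + 190499 = \left(-28176 + \frac{1}{-340 + 64009}\right) + 190499 = \left(-28176 + \frac{1}{63669}\right) + 190499 = - \frac{1793937743}{63669} + 190499 = \frac{10334943088}{63669}$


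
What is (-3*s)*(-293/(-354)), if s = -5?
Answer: 1465/118 ≈ 12.415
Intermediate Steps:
(-3*s)*(-293/(-354)) = (-3*(-5))*(-293/(-354)) = 15*(-293*(-1/354)) = 15*(293/354) = 1465/118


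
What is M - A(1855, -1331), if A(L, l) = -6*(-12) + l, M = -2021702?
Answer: -2020443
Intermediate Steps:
A(L, l) = 72 + l
M - A(1855, -1331) = -2021702 - (72 - 1331) = -2021702 - 1*(-1259) = -2021702 + 1259 = -2020443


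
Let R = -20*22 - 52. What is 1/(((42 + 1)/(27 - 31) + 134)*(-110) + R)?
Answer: -2/28099 ≈ -7.1177e-5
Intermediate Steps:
R = -492 (R = -440 - 52 = -492)
1/(((42 + 1)/(27 - 31) + 134)*(-110) + R) = 1/(((42 + 1)/(27 - 31) + 134)*(-110) - 492) = 1/((43/(-4) + 134)*(-110) - 492) = 1/((43*(-¼) + 134)*(-110) - 492) = 1/((-43/4 + 134)*(-110) - 492) = 1/((493/4)*(-110) - 492) = 1/(-27115/2 - 492) = 1/(-28099/2) = -2/28099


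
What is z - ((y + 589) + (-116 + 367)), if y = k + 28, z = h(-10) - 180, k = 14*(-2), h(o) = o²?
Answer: -920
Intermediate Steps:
k = -28
z = -80 (z = (-10)² - 180 = 100 - 180 = -80)
y = 0 (y = -28 + 28 = 0)
z - ((y + 589) + (-116 + 367)) = -80 - ((0 + 589) + (-116 + 367)) = -80 - (589 + 251) = -80 - 1*840 = -80 - 840 = -920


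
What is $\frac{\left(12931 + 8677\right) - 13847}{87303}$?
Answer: $\frac{2587}{29101} \approx 0.088897$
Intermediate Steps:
$\frac{\left(12931 + 8677\right) - 13847}{87303} = \left(21608 - 13847\right) \frac{1}{87303} = 7761 \cdot \frac{1}{87303} = \frac{2587}{29101}$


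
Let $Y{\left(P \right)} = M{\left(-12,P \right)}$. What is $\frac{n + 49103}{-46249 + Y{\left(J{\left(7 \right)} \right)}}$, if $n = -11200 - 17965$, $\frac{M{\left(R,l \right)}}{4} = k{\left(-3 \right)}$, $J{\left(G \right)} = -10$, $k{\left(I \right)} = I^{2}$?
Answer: $- \frac{19938}{46213} \approx -0.43144$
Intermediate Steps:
$M{\left(R,l \right)} = 36$ ($M{\left(R,l \right)} = 4 \left(-3\right)^{2} = 4 \cdot 9 = 36$)
$Y{\left(P \right)} = 36$
$n = -29165$ ($n = -11200 - 17965 = -29165$)
$\frac{n + 49103}{-46249 + Y{\left(J{\left(7 \right)} \right)}} = \frac{-29165 + 49103}{-46249 + 36} = \frac{19938}{-46213} = 19938 \left(- \frac{1}{46213}\right) = - \frac{19938}{46213}$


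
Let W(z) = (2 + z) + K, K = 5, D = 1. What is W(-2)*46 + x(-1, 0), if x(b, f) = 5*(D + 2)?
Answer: 245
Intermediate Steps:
x(b, f) = 15 (x(b, f) = 5*(1 + 2) = 5*3 = 15)
W(z) = 7 + z (W(z) = (2 + z) + 5 = 7 + z)
W(-2)*46 + x(-1, 0) = (7 - 2)*46 + 15 = 5*46 + 15 = 230 + 15 = 245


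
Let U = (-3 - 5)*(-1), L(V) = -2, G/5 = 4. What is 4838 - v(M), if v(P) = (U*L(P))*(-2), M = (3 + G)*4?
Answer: 4806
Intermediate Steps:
G = 20 (G = 5*4 = 20)
U = 8 (U = -8*(-1) = 8)
M = 92 (M = (3 + 20)*4 = 23*4 = 92)
v(P) = 32 (v(P) = (8*(-2))*(-2) = -16*(-2) = 32)
4838 - v(M) = 4838 - 1*32 = 4838 - 32 = 4806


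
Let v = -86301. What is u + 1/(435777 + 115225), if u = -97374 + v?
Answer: -101205292349/551002 ≈ -1.8368e+5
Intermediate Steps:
u = -183675 (u = -97374 - 86301 = -183675)
u + 1/(435777 + 115225) = -183675 + 1/(435777 + 115225) = -183675 + 1/551002 = -101205292349/551002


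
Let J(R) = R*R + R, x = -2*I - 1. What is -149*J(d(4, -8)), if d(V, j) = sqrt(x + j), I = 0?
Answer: 1341 - 447*I ≈ 1341.0 - 447.0*I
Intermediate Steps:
x = -1 (x = -2*0 - 1 = 0 - 1 = -1)
d(V, j) = sqrt(-1 + j)
J(R) = R + R**2 (J(R) = R**2 + R = R + R**2)
-149*J(d(4, -8)) = -149*sqrt(-1 - 8)*(1 + sqrt(-1 - 8)) = -149*sqrt(-9)*(1 + sqrt(-9)) = -149*3*I*(1 + 3*I) = -447*I*(1 + 3*I)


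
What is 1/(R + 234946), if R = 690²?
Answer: 1/711046 ≈ 1.4064e-6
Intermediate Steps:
R = 476100
1/(R + 234946) = 1/(476100 + 234946) = 1/711046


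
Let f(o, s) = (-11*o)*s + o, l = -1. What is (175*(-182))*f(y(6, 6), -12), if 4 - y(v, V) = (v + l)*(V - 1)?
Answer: 88957050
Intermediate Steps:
y(v, V) = 4 - (-1 + V)*(-1 + v) (y(v, V) = 4 - (v - 1)*(V - 1) = 4 - (-1 + v)*(-1 + V) = 4 - (-1 + V)*(-1 + v))
f(o, s) = o - 11*o*s (f(o, s) = -11*o*s + o = o - 11*o*s)
(175*(-182))*f(y(6, 6), -12) = (175*(-182))*((3 + 6 + 6 - 1*6*6)*(1 - 11*(-12))) = -31850*(3 + 6 + 6 - 36)*(1 + 132) = -(-668850)*133 = -31850*(-2793) = 88957050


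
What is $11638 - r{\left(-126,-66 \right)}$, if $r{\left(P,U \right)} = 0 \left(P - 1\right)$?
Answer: $11638$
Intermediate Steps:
$r{\left(P,U \right)} = 0$ ($r{\left(P,U \right)} = 0 \left(-1 + P\right) = 0$)
$11638 - r{\left(-126,-66 \right)} = 11638 - 0 = 11638 + 0 = 11638$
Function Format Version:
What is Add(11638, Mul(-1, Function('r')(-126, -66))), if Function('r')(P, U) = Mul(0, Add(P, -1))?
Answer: 11638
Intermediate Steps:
Function('r')(P, U) = 0 (Function('r')(P, U) = Mul(0, Add(-1, P)) = 0)
Add(11638, Mul(-1, Function('r')(-126, -66))) = Add(11638, Mul(-1, 0)) = Add(11638, 0) = 11638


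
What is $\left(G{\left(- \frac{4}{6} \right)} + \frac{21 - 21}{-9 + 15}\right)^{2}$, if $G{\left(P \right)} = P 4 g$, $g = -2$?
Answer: $\frac{256}{9} \approx 28.444$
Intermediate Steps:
$G{\left(P \right)} = - 8 P$ ($G{\left(P \right)} = P 4 \left(-2\right) = 4 P \left(-2\right) = - 8 P$)
$\left(G{\left(- \frac{4}{6} \right)} + \frac{21 - 21}{-9 + 15}\right)^{2} = \left(- 8 \left(- \frac{4}{6}\right) + \frac{21 - 21}{-9 + 15}\right)^{2} = \left(- 8 \left(\left(-4\right) \frac{1}{6}\right) + \frac{0}{6}\right)^{2} = \left(\left(-8\right) \left(- \frac{2}{3}\right) + 0 \cdot \frac{1}{6}\right)^{2} = \left(\frac{16}{3} + 0\right)^{2} = \left(\frac{16}{3}\right)^{2} = \frac{256}{9}$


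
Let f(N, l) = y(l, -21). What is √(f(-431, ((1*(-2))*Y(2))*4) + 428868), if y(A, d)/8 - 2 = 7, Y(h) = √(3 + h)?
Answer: 6*√11915 ≈ 654.94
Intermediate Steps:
y(A, d) = 72 (y(A, d) = 16 + 8*7 = 16 + 56 = 72)
f(N, l) = 72
√(f(-431, ((1*(-2))*Y(2))*4) + 428868) = √(72 + 428868) = √428940 = 6*√11915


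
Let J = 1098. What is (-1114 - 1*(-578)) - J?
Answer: -1634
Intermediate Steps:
(-1114 - 1*(-578)) - J = (-1114 - 1*(-578)) - 1*1098 = (-1114 + 578) - 1098 = -536 - 1098 = -1634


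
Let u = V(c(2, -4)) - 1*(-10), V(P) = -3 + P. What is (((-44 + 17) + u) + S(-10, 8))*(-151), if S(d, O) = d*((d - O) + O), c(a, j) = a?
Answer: -12382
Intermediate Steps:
u = 9 (u = (-3 + 2) - 1*(-10) = -1 + 10 = 9)
S(d, O) = d² (S(d, O) = d*d = d²)
(((-44 + 17) + u) + S(-10, 8))*(-151) = (((-44 + 17) + 9) + (-10)²)*(-151) = ((-27 + 9) + 100)*(-151) = (-18 + 100)*(-151) = 82*(-151) = -12382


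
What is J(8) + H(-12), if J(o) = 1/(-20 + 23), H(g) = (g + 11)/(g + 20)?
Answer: 5/24 ≈ 0.20833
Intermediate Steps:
H(g) = (11 + g)/(20 + g)
J(o) = ⅓ (J(o) = 1/3 = ⅓)
J(8) + H(-12) = ⅓ + (11 - 12)/(20 - 12) = ⅓ - 1/8 = ⅓ + (⅛)*(-1) = ⅓ - ⅛ = 5/24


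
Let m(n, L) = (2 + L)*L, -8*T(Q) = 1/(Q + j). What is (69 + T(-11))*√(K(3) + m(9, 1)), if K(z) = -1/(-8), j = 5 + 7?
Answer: 2755*√2/32 ≈ 121.76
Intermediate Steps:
j = 12
T(Q) = -1/(8*(12 + Q)) (T(Q) = -1/(8*(Q + 12)) = -1/(8*(12 + Q)))
m(n, L) = L*(2 + L)
K(z) = ⅛ (K(z) = -1*(-⅛) = ⅛)
(69 + T(-11))*√(K(3) + m(9, 1)) = (69 - 1/(96 + 8*(-11)))*√(⅛ + 1*(2 + 1)) = (69 - 1/(96 - 88))*√(⅛ + 1*3) = (69 - 1/8)*√(⅛ + 3) = (69 - 1*⅛)*√(25/8) = (69 - ⅛)*(5*√2/4) = 551*(5*√2/4)/8 = 2755*√2/32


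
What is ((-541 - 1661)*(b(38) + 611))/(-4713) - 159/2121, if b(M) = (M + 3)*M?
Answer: 1125493259/1110697 ≈ 1013.3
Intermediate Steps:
b(M) = M*(3 + M) (b(M) = (3 + M)*M = M*(3 + M))
((-541 - 1661)*(b(38) + 611))/(-4713) - 159/2121 = ((-541 - 1661)*(38*(3 + 38) + 611))/(-4713) - 159/2121 = -2202*(38*41 + 611)*(-1/4713) - 159*1/2121 = -2202*(1558 + 611)*(-1/4713) - 53/707 = -2202*2169*(-1/4713) - 53/707 = -4776138*(-1/4713) - 53/707 = 1592046/1571 - 53/707 = 1125493259/1110697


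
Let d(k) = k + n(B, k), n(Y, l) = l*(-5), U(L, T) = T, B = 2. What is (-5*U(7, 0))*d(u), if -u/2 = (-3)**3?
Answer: 0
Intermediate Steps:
n(Y, l) = -5*l
u = 54 (u = -2*(-3)**3 = -2*(-27) = 54)
d(k) = -4*k (d(k) = k - 5*k = -4*k)
(-5*U(7, 0))*d(u) = (-5*0)*(-4*54) = 0*(-216) = 0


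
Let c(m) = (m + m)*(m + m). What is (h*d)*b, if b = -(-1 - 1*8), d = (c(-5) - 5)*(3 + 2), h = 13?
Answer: 55575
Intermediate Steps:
c(m) = 4*m**2 (c(m) = (2*m)*(2*m) = 4*m**2)
d = 475 (d = (4*(-5)**2 - 5)*(3 + 2) = (4*25 - 5)*5 = (100 - 5)*5 = 95*5 = 475)
b = 9 (b = -(-1 - 8) = -1*(-9) = 9)
(h*d)*b = (13*475)*9 = 6175*9 = 55575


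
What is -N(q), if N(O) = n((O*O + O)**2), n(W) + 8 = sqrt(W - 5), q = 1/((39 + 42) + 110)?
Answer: 8 - I*sqrt(6654279941)/36481 ≈ 8.0 - 2.2361*I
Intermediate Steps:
q = 1/191 (q = 1/(81 + 110) = 1/191 ≈ 0.0052356)
n(W) = -8 + sqrt(-5 + W) (n(W) = -8 + sqrt(W - 5) = -8 + sqrt(-5 + W))
N(O) = -8 + sqrt(-5 + (O + O**2)**2) (N(O) = -8 + sqrt(-5 + (O*O + O)**2) = -8 + sqrt(-5 + (O**2 + O)**2) = -8 + sqrt(-5 + (O + O**2)**2))
-N(q) = -(-8 + sqrt(-5 + (1/191)**2*(1 + 1/191)**2)) = -(-8 + sqrt(-5 + (192/191)**2/36481)) = -(-8 + sqrt(-5 + (1/36481)*(36864/36481))) = -(-8 + sqrt(-5 + 36864/1330863361)) = -(-8 + sqrt(-6654279941/1330863361)) = -(-8 + I*sqrt(6654279941)/36481) = 8 - I*sqrt(6654279941)/36481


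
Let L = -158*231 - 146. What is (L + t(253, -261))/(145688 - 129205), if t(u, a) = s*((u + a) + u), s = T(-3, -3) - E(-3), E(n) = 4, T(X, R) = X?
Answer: -38359/16483 ≈ -2.3272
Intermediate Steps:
L = -36644 (L = -36498 - 146 = -36644)
s = -7 (s = -3 - 1*4 = -3 - 4 = -7)
t(u, a) = -14*u - 7*a (t(u, a) = -7*((u + a) + u) = -7*((a + u) + u) = -7*(a + 2*u) = -14*u - 7*a)
(L + t(253, -261))/(145688 - 129205) = (-36644 + (-14*253 - 7*(-261)))/(145688 - 129205) = (-36644 + (-3542 + 1827))/16483 = (-36644 - 1715)*(1/16483) = -38359*1/16483 = -38359/16483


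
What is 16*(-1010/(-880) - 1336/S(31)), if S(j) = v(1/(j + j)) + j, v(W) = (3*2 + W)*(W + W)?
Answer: -439820482/659505 ≈ -666.89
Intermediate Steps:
v(W) = 2*W*(6 + W) (v(W) = (6 + W)*(2*W) = 2*W*(6 + W))
S(j) = j + (6 + 1/(2*j))/j (S(j) = 2*(6 + 1/(j + j))/(j + j) + j = 2*(6 + 1/(2*j))/((2*j)) + j = 2*(1/(2*j))*(6 + 1/(2*j)) + j = (6 + 1/(2*j))/j + j = j + (6 + 1/(2*j))/j)
16*(-1010/(-880) - 1336/S(31)) = 16*(-1010/(-880) - 1336/(31 + (1/2)/31**2 + 6/31)) = 16*(-1010*(-1/880) - 1336/(31 + (1/2)*(1/961) + 6*(1/31))) = 16*(101/88 - 1336/(31 + 1/1922 + 6/31)) = 16*(101/88 - 1336/59955/1922) = 16*(101/88 - 1336*1922/59955) = 16*(101/88 - 2567792/59955) = 16*(-219910241/5276040) = -439820482/659505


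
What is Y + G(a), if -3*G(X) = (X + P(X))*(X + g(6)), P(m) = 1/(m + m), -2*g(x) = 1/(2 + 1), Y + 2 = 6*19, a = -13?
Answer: 8545/156 ≈ 54.776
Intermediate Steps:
Y = 112 (Y = -2 + 6*19 = -2 + 114 = 112)
g(x) = -⅙ (g(x) = -1/(2*(2 + 1)) = -½/3 = -½*⅓ = -⅙)
P(m) = 1/(2*m)
G(X) = -(-⅙ + X)*(X + 1/(2*X))/3 (G(X) = -(X + 1/(2*X))*(X - ⅙)/3 = -(X + 1/(2*X))*(-⅙ + X)/3 = -(-⅙ + X)*(X + 1/(2*X))/3)
Y + G(a) = 112 + (1/36)*(1 + 2*(-13)*(-3 - 13 - 6*(-13)²))/(-13) = 112 + (1/36)*(-1/13)*(1 + 2*(-13)*(-3 - 13 - 6*169)) = 112 + (1/36)*(-1/13)*(1 + 2*(-13)*(-3 - 13 - 1014)) = 112 + (1/36)*(-1/13)*(1 + 2*(-13)*(-1030)) = 112 + (1/36)*(-1/13)*(1 + 26780) = 112 + (1/36)*(-1/13)*26781 = 112 - 8927/156 = 8545/156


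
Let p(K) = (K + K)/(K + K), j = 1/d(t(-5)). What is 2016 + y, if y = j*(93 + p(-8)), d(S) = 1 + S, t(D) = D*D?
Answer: 26255/13 ≈ 2019.6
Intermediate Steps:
t(D) = D²
j = 1/26 (j = 1/(1 + (-5)²) = 1/(1 + 25) = 1/26 ≈ 0.038462)
p(K) = 1 (p(K) = (2*K)/((2*K)) = (2*K)*(1/(2*K)) = 1)
y = 47/13 (y = (93 + 1)/26 = (1/26)*94 = 47/13 ≈ 3.6154)
2016 + y = 2016 + 47/13 = 26255/13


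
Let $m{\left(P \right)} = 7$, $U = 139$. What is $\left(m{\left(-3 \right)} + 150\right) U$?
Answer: $21823$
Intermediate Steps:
$\left(m{\left(-3 \right)} + 150\right) U = \left(7 + 150\right) 139 = 157 \cdot 139 = 21823$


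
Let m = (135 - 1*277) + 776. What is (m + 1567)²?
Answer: 4844401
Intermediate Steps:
m = 634 (m = (135 - 277) + 776 = -142 + 776 = 634)
(m + 1567)² = (634 + 1567)² = 2201² = 4844401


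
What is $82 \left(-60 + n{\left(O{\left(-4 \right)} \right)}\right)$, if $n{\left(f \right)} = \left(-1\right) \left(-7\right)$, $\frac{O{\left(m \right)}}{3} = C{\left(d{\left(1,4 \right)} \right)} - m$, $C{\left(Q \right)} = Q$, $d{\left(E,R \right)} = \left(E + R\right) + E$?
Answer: $-4346$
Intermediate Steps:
$d{\left(E,R \right)} = R + 2 E$
$O{\left(m \right)} = 18 - 3 m$ ($O{\left(m \right)} = 3 \left(\left(4 + 2 \cdot 1\right) - m\right) = 3 \left(\left(4 + 2\right) - m\right) = 3 \left(6 - m\right) = 18 - 3 m$)
$n{\left(f \right)} = 7$
$82 \left(-60 + n{\left(O{\left(-4 \right)} \right)}\right) = 82 \left(-60 + 7\right) = 82 \left(-53\right) = -4346$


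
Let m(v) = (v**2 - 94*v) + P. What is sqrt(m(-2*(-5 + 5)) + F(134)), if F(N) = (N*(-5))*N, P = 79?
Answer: I*sqrt(89701) ≈ 299.5*I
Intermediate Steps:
F(N) = -5*N**2 (F(N) = (-5*N)*N = -5*N**2)
m(v) = 79 + v**2 - 94*v (m(v) = (v**2 - 94*v) + 79 = 79 + v**2 - 94*v)
sqrt(m(-2*(-5 + 5)) + F(134)) = sqrt((79 + (-2*(-5 + 5))**2 - (-188)*(-5 + 5)) - 5*134**2) = sqrt((79 + (-2*0)**2 - (-188)*0) - 5*17956) = sqrt((79 + 0**2 - 94*0) - 89780) = sqrt((79 + 0 + 0) - 89780) = sqrt(79 - 89780) = sqrt(-89701) = I*sqrt(89701)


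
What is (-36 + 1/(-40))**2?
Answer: 2076481/1600 ≈ 1297.8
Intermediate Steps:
(-36 + 1/(-40))**2 = (-36 - 1/40)**2 = (-1441/40)**2 = 2076481/1600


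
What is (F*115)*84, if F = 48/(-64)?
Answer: -7245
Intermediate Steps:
F = -3/4 (F = 48*(-1/64) = -3/4 ≈ -0.75000)
(F*115)*84 = -3/4*115*84 = -345/4*84 = -7245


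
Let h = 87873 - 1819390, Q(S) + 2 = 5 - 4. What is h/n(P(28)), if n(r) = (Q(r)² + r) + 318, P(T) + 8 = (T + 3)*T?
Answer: -1731517/1179 ≈ -1468.6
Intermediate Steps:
Q(S) = -1 (Q(S) = -2 + (5 - 4) = -2 + 1 = -1)
h = -1731517
P(T) = -8 + T*(3 + T) (P(T) = -8 + (T + 3)*T = -8 + (3 + T)*T = -8 + T*(3 + T))
n(r) = 319 + r (n(r) = ((-1)² + r) + 318 = (1 + r) + 318 = 319 + r)
h/n(P(28)) = -1731517/(319 + (-8 + 28² + 3*28)) = -1731517/(319 + (-8 + 784 + 84)) = -1731517/(319 + 860) = -1731517/1179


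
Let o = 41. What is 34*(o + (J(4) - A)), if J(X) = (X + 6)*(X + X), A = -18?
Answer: 4726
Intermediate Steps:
J(X) = 2*X*(6 + X) (J(X) = (6 + X)*(2*X) = 2*X*(6 + X))
34*(o + (J(4) - A)) = 34*(41 + (2*4*(6 + 4) - 1*(-18))) = 34*(41 + (2*4*10 + 18)) = 34*(41 + (80 + 18)) = 34*(41 + 98) = 34*139 = 4726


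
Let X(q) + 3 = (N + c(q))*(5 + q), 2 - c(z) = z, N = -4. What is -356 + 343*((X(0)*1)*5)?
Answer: -22651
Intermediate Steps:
c(z) = 2 - z
X(q) = -3 + (-2 - q)*(5 + q) (X(q) = -3 + (-4 + (2 - q))*(5 + q) = -3 + (-2 - q)*(5 + q))
-356 + 343*((X(0)*1)*5) = -356 + 343*(((-13 - 1*0**2 - 7*0)*1)*5) = -356 + 343*(((-13 - 1*0 + 0)*1)*5) = -356 + 343*(((-13 + 0 + 0)*1)*5) = -356 + 343*(-13*1*5) = -356 + 343*(-13*5) = -356 + 343*(-65) = -356 - 22295 = -22651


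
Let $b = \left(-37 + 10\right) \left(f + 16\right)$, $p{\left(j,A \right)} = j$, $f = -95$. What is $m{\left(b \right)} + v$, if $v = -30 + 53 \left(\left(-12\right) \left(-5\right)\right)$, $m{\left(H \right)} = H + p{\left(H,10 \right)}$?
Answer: $7416$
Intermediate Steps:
$b = 2133$ ($b = \left(-37 + 10\right) \left(-95 + 16\right) = \left(-27\right) \left(-79\right) = 2133$)
$m{\left(H \right)} = 2 H$ ($m{\left(H \right)} = H + H = 2 H$)
$v = 3150$ ($v = -30 + 53 \cdot 60 = -30 + 3180 = 3150$)
$m{\left(b \right)} + v = 2 \cdot 2133 + 3150 = 4266 + 3150 = 7416$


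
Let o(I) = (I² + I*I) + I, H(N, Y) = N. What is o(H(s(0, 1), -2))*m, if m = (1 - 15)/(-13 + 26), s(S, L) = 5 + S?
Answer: -770/13 ≈ -59.231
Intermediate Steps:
m = -14/13 ≈ -1.0769
o(I) = I + 2*I² (o(I) = (I² + I²) + I = 2*I² + I = I + 2*I²)
o(H(s(0, 1), -2))*m = ((5 + 0)*(1 + 2*(5 + 0)))*(-14/13) = (5*(1 + 2*5))*(-14/13) = (5*(1 + 10))*(-14/13) = (5*11)*(-14/13) = 55*(-14/13) = -770/13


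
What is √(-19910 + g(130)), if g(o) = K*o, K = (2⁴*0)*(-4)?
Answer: I*√19910 ≈ 141.1*I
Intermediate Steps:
K = 0 (K = (16*0)*(-4) = 0*(-4) = 0)
g(o) = 0 (g(o) = 0*o = 0)
√(-19910 + g(130)) = √(-19910 + 0) = √(-19910) = I*√19910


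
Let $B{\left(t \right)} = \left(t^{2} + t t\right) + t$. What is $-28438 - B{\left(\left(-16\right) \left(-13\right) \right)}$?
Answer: $-115174$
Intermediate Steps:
$B{\left(t \right)} = t + 2 t^{2}$ ($B{\left(t \right)} = \left(t^{2} + t^{2}\right) + t = 2 t^{2} + t = t + 2 t^{2}$)
$-28438 - B{\left(\left(-16\right) \left(-13\right) \right)} = -28438 - \left(-16\right) \left(-13\right) \left(1 + 2 \left(\left(-16\right) \left(-13\right)\right)\right) = -28438 - 208 \left(1 + 2 \cdot 208\right) = -28438 - 208 \left(1 + 416\right) = -28438 - 208 \cdot 417 = -28438 - 86736 = -115174$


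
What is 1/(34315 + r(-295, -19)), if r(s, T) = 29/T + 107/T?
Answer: 19/651849 ≈ 2.9148e-5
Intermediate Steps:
r(s, T) = 136/T
1/(34315 + r(-295, -19)) = 1/(34315 + 136/(-19)) = 1/(34315 + 136*(-1/19)) = 1/(34315 - 136/19) = 1/(651849/19) = 19/651849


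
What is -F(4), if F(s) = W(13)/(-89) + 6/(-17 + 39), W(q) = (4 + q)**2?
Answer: 2912/979 ≈ 2.9745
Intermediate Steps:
F(s) = -2912/979 (F(s) = (4 + 13)**2/(-89) + 6/(-17 + 39) = 17**2*(-1/89) + 6/22 = 289*(-1/89) + 6*(1/22) = -289/89 + 3/11 = -2912/979)
-F(4) = -1*(-2912/979) = 2912/979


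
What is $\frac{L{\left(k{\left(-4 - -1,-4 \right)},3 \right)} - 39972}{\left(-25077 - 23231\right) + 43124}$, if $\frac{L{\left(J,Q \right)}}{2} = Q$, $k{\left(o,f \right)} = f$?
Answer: $\frac{6661}{864} \approx 7.7095$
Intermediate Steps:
$L{\left(J,Q \right)} = 2 Q$
$\frac{L{\left(k{\left(-4 - -1,-4 \right)},3 \right)} - 39972}{\left(-25077 - 23231\right) + 43124} = \frac{2 \cdot 3 - 39972}{\left(-25077 - 23231\right) + 43124} = \frac{6 - 39972}{-48308 + 43124} = - \frac{39966}{-5184} = \left(-39966\right) \left(- \frac{1}{5184}\right) = \frac{6661}{864}$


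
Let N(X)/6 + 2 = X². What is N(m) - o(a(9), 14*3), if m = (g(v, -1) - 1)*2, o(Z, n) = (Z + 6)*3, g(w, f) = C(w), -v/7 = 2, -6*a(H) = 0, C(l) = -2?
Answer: 186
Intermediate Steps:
a(H) = 0 (a(H) = -⅙*0 = 0)
v = -14 (v = -7*2 = -14)
g(w, f) = -2
o(Z, n) = 18 + 3*Z (o(Z, n) = (6 + Z)*3 = 18 + 3*Z)
m = -6 (m = (-2 - 1)*2 = -3*2 = -6)
N(X) = -12 + 6*X²
N(m) - o(a(9), 14*3) = (-12 + 6*(-6)²) - (18 + 3*0) = (-12 + 6*36) - (18 + 0) = (-12 + 216) - 1*18 = 204 - 18 = 186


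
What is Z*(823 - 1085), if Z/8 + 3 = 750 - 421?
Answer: -683296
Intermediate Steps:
Z = 2608 (Z = -24 + 8*(750 - 421) = -24 + 8*329 = -24 + 2632 = 2608)
Z*(823 - 1085) = 2608*(823 - 1085) = 2608*(-262) = -683296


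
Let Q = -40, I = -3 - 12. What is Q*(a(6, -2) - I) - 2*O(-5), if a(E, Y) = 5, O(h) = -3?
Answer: -794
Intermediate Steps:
I = -15
Q*(a(6, -2) - I) - 2*O(-5) = -40*(5 - 1*(-15)) - 2*(-3) = -40*(5 + 15) + 6 = -40*20 + 6 = -800 + 6 = -794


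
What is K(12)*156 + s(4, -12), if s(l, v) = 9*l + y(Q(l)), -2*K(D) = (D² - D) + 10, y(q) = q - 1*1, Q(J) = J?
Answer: -11037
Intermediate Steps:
y(q) = -1 + q (y(q) = q - 1 = -1 + q)
K(D) = -5 + D/2 - D²/2 (K(D) = -((D² - D) + 10)/2 = -(10 + D² - D)/2 = -5 + D/2 - D²/2)
s(l, v) = -1 + 10*l (s(l, v) = 9*l + (-1 + l) = -1 + 10*l)
K(12)*156 + s(4, -12) = (-5 + (½)*12 - ½*12²)*156 + (-1 + 10*4) = (-5 + 6 - ½*144)*156 + (-1 + 40) = (-5 + 6 - 72)*156 + 39 = -71*156 + 39 = -11076 + 39 = -11037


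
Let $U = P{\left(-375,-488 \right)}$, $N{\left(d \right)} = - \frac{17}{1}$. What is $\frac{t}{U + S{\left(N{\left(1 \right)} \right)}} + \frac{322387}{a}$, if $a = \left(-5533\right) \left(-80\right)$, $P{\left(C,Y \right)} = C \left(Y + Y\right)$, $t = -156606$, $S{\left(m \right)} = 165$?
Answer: $\frac{3248450401}{10805285040} \approx 0.30064$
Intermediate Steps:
$N{\left(d \right)} = -17$ ($N{\left(d \right)} = \left(-17\right) 1 = -17$)
$P{\left(C,Y \right)} = 2 C Y$ ($P{\left(C,Y \right)} = C 2 Y = 2 C Y$)
$U = 366000$ ($U = 2 \left(-375\right) \left(-488\right) = 366000$)
$a = 442640$
$\frac{t}{U + S{\left(N{\left(1 \right)} \right)}} + \frac{322387}{a} = - \frac{156606}{366000 + 165} + \frac{322387}{442640} = - \frac{156606}{366165} + 322387 \cdot \frac{1}{442640} = \left(-156606\right) \frac{1}{366165} + \frac{322387}{442640} = - \frac{52202}{122055} + \frac{322387}{442640} = \frac{3248450401}{10805285040}$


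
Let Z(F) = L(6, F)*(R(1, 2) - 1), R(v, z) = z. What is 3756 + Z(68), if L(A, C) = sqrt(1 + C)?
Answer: 3756 + sqrt(69) ≈ 3764.3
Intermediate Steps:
Z(F) = sqrt(1 + F) (Z(F) = sqrt(1 + F)*(2 - 1) = sqrt(1 + F)*1 = sqrt(1 + F))
3756 + Z(68) = 3756 + sqrt(1 + 68) = 3756 + sqrt(69)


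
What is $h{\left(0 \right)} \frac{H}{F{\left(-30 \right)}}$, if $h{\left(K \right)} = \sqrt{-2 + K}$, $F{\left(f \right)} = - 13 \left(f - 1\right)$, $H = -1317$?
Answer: $- \frac{1317 i \sqrt{2}}{403} \approx - 4.6216 i$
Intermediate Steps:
$F{\left(f \right)} = 13 - 13 f$ ($F{\left(f \right)} = - 13 \left(-1 + f\right) = 13 - 13 f$)
$h{\left(0 \right)} \frac{H}{F{\left(-30 \right)}} = \sqrt{-2 + 0} \left(- \frac{1317}{13 - -390}\right) = \sqrt{-2} \left(- \frac{1317}{13 + 390}\right) = i \sqrt{2} \left(- \frac{1317}{403}\right) = - \frac{1317 i \sqrt{2}}{403}$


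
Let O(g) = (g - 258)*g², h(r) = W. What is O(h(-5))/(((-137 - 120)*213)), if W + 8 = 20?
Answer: 11808/18247 ≈ 0.64712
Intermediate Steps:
W = 12 (W = -8 + 20 = 12)
h(r) = 12
O(g) = g²*(-258 + g) (O(g) = (-258 + g)*g² = g²*(-258 + g))
O(h(-5))/(((-137 - 120)*213)) = (12²*(-258 + 12))/(((-137 - 120)*213)) = (144*(-246))/((-257*213)) = -35424/(-54741) = -35424*(-1/54741) = 11808/18247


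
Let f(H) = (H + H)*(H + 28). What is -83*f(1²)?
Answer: -4814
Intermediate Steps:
f(H) = 2*H*(28 + H) (f(H) = (2*H)*(28 + H) = 2*H*(28 + H))
-83*f(1²) = -166*1²*(28 + 1²) = -166*(28 + 1) = -166*29 = -83*58 = -4814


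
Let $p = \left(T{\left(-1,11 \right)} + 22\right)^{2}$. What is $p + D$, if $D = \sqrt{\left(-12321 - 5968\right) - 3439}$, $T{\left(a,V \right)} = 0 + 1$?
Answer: $529 + 4 i \sqrt{1358} \approx 529.0 + 147.4 i$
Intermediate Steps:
$T{\left(a,V \right)} = 1$
$D = 4 i \sqrt{1358}$ ($D = \sqrt{-18289 - 3439} = \sqrt{-21728} = 4 i \sqrt{1358} \approx 147.4 i$)
$p = 529$ ($p = \left(1 + 22\right)^{2} = 23^{2} = 529$)
$p + D = 529 + 4 i \sqrt{1358}$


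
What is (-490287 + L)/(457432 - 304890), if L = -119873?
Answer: -305080/76271 ≈ -3.9999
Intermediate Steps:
(-490287 + L)/(457432 - 304890) = (-490287 - 119873)/(457432 - 304890) = -610160/152542 = -610160*1/152542 = -305080/76271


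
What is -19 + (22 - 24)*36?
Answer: -91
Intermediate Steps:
-19 + (22 - 24)*36 = -19 - 2*36 = -19 - 72 = -91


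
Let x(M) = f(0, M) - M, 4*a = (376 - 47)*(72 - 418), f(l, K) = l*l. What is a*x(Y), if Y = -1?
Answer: -56917/2 ≈ -28459.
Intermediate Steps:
f(l, K) = l²
a = -56917/2 (a = ((376 - 47)*(72 - 418))/4 = (329*(-346))/4 = (¼)*(-113834) = -56917/2 ≈ -28459.)
x(M) = -M (x(M) = 0² - M = 0 - M = -M)
a*x(Y) = -(-56917)*(-1)/2 = -56917/2*1 = -56917/2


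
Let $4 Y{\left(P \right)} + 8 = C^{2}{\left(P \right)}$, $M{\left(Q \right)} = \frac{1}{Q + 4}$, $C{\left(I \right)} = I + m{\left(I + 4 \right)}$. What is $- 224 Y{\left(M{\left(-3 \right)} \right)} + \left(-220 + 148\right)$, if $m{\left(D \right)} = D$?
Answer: $-1640$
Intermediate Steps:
$C{\left(I \right)} = 4 + 2 I$ ($C{\left(I \right)} = I + \left(I + 4\right) = I + \left(4 + I\right) = 4 + 2 I$)
$M{\left(Q \right)} = \frac{1}{4 + Q}$
$Y{\left(P \right)} = -2 + \frac{\left(4 + 2 P\right)^{2}}{4}$
$- 224 Y{\left(M{\left(-3 \right)} \right)} + \left(-220 + 148\right) = - 224 \left(-2 + \left(2 + \frac{1}{4 - 3}\right)^{2}\right) + \left(-220 + 148\right) = - 224 \left(-2 + \left(2 + 1^{-1}\right)^{2}\right) - 72 = - 224 \left(-2 + \left(2 + 1\right)^{2}\right) - 72 = - 224 \left(-2 + 3^{2}\right) - 72 = - 224 \left(-2 + 9\right) - 72 = \left(-224\right) 7 - 72 = -1568 - 72 = -1640$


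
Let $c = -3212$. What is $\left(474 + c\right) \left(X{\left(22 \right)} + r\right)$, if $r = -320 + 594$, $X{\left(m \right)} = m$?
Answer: $-810448$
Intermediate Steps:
$r = 274$
$\left(474 + c\right) \left(X{\left(22 \right)} + r\right) = \left(474 - 3212\right) \left(22 + 274\right) = \left(-2738\right) 296 = -810448$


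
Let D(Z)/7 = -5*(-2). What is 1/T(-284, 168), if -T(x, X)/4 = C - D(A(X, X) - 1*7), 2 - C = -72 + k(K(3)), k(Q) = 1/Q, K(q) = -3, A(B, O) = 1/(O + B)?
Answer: -3/52 ≈ -0.057692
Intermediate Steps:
A(B, O) = 1/(B + O)
D(Z) = 70 (D(Z) = 7*(-5*(-2)) = 7*10 = 70)
C = 223/3 (C = 2 - (-72 + 1/(-3)) = 2 - (-72 - 1/3) = 2 - 1*(-217/3) = 2 + 217/3 = 223/3 ≈ 74.333)
T(x, X) = -52/3 (T(x, X) = -4*(223/3 - 1*70) = -4*(223/3 - 70) = -4*13/3 = -52/3)
1/T(-284, 168) = 1/(-52/3) = -3/52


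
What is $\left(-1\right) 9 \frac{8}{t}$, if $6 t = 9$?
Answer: $-48$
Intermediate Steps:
$t = \frac{3}{2}$ ($t = \frac{1}{6} \cdot 9 = \frac{3}{2} \approx 1.5$)
$\left(-1\right) 9 \frac{8}{t} = \left(-1\right) 9 \frac{8}{\frac{3}{2}} = - 9 \cdot 8 \cdot \frac{2}{3} = \left(-9\right) \frac{16}{3} = -48$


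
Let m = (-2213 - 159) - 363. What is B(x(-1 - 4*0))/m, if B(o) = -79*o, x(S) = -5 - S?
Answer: -316/2735 ≈ -0.11554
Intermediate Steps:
m = -2735 (m = -2372 - 363 = -2735)
B(x(-1 - 4*0))/m = -79*(-5 - (-1 - 4*0))/(-2735) = -79*(-5 - (-1 + 0))*(-1/2735) = -79*(-5 - 1*(-1))*(-1/2735) = -79*(-5 + 1)*(-1/2735) = -79*(-4)*(-1/2735) = 316*(-1/2735) = -316/2735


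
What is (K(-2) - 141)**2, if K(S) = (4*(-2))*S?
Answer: 15625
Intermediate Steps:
K(S) = -8*S
(K(-2) - 141)**2 = (-8*(-2) - 141)**2 = (16 - 141)**2 = (-125)**2 = 15625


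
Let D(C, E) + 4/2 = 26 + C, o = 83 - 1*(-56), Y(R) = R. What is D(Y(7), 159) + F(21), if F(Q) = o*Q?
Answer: 2950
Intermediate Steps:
o = 139 (o = 83 + 56 = 139)
D(C, E) = 24 + C (D(C, E) = -2 + (26 + C) = 24 + C)
F(Q) = 139*Q
D(Y(7), 159) + F(21) = (24 + 7) + 139*21 = 31 + 2919 = 2950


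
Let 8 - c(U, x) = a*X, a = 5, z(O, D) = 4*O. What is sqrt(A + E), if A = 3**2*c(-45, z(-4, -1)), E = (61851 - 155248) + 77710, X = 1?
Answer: 6*I*sqrt(435) ≈ 125.14*I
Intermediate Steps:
E = -15687 (E = -93397 + 77710 = -15687)
c(U, x) = 3 (c(U, x) = 8 - 5 = 3)
A = 27 (A = 3**2*3 = 9*3 = 27)
sqrt(A + E) = sqrt(27 - 15687) = sqrt(-15660) = 6*I*sqrt(435)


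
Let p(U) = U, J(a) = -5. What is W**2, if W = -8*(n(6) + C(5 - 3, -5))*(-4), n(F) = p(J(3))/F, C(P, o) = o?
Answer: 313600/9 ≈ 34844.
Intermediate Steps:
n(F) = -5/F
W = -560/3 (W = -8*(-5/6 - 5)*(-4) = -(-140)*(-4)/3 = -8*70/3 = -560/3 ≈ -186.67)
W**2 = (-560/3)**2 = 313600/9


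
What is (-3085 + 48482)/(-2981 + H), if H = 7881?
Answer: 45397/4900 ≈ 9.2647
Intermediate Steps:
(-3085 + 48482)/(-2981 + H) = (-3085 + 48482)/(-2981 + 7881) = 45397/4900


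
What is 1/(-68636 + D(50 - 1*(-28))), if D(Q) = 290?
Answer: -1/68346 ≈ -1.4631e-5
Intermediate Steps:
1/(-68636 + D(50 - 1*(-28))) = 1/(-68636 + 290) = 1/(-68346) = -1/68346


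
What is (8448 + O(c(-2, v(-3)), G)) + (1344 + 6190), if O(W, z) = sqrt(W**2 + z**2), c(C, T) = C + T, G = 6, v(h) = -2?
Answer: 15982 + 2*sqrt(13) ≈ 15989.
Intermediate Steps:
(8448 + O(c(-2, v(-3)), G)) + (1344 + 6190) = (8448 + sqrt((-2 - 2)**2 + 6**2)) + (1344 + 6190) = (8448 + sqrt((-4)**2 + 36)) + 7534 = (8448 + sqrt(16 + 36)) + 7534 = (8448 + sqrt(52)) + 7534 = (8448 + 2*sqrt(13)) + 7534 = 15982 + 2*sqrt(13)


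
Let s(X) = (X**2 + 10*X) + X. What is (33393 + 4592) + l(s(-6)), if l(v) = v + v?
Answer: 37925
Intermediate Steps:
s(X) = X**2 + 11*X
l(v) = 2*v
(33393 + 4592) + l(s(-6)) = (33393 + 4592) + 2*(-6*(11 - 6)) = 37985 + 2*(-6*5) = 37985 + 2*(-30) = 37985 - 60 = 37925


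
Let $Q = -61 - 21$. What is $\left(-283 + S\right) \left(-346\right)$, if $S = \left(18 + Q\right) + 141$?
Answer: $71276$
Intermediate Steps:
$Q = -82$
$S = 77$ ($S = \left(18 - 82\right) + 141 = -64 + 141 = 77$)
$\left(-283 + S\right) \left(-346\right) = \left(-283 + 77\right) \left(-346\right) = \left(-206\right) \left(-346\right) = 71276$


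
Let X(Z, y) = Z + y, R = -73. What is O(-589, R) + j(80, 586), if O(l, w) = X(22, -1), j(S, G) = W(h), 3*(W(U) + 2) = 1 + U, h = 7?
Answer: 65/3 ≈ 21.667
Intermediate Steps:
W(U) = -5/3 + U/3 (W(U) = -2 + (1 + U)/3 = -2 + (⅓ + U/3) = -5/3 + U/3)
j(S, G) = ⅔ (j(S, G) = -5/3 + (⅓)*7 = -5/3 + 7/3 = ⅔)
O(l, w) = 21 (O(l, w) = 22 - 1 = 21)
O(-589, R) + j(80, 586) = 21 + ⅔ = 65/3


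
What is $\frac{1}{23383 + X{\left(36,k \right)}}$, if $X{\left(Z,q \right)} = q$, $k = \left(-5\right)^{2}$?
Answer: $\frac{1}{23408} \approx 4.272 \cdot 10^{-5}$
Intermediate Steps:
$k = 25$
$\frac{1}{23383 + X{\left(36,k \right)}} = \frac{1}{23383 + 25} = \frac{1}{23408}$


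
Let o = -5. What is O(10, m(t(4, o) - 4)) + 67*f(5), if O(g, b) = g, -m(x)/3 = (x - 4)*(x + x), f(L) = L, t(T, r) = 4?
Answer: 345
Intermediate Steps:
m(x) = -6*x*(-4 + x) (m(x) = -3*(x - 4)*(x + x) = -3*(-4 + x)*2*x = -6*x*(-4 + x))
O(10, m(t(4, o) - 4)) + 67*f(5) = 10 + 67*5 = 10 + 335 = 345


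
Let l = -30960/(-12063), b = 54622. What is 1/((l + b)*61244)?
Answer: 4021/13451961775208 ≈ 2.9892e-10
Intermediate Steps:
l = 10320/4021 (l = -30960*(-1/12063) = 10320/4021 ≈ 2.5665)
1/((l + b)*61244) = 1/((10320/4021 + 54622)*61244) = (1/61244)/(219645382/4021) = (4021/219645382)*(1/61244) = 4021/13451961775208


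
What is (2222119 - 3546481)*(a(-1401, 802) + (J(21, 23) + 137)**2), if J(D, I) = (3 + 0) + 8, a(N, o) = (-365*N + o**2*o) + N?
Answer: -683876004318312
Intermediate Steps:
a(N, o) = o**3 - 364*N (a(N, o) = (-365*N + o**3) + N = (o**3 - 365*N) + N = o**3 - 364*N)
J(D, I) = 11 (J(D, I) = 3 + 8 = 11)
(2222119 - 3546481)*(a(-1401, 802) + (J(21, 23) + 137)**2) = (2222119 - 3546481)*((802**3 - 364*(-1401)) + (11 + 137)**2) = -1324362*((515849608 + 509964) + 148**2) = -1324362*(516359572 + 21904) = -1324362*516381476 = -683876004318312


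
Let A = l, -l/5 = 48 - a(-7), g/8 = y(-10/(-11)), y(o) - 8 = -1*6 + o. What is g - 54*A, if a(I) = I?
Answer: 163606/11 ≈ 14873.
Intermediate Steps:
y(o) = 2 + o (y(o) = 8 + (-1*6 + o) = 8 + (-6 + o) = 2 + o)
g = 256/11 (g = 8*(2 - 10/(-11)) = 8*(2 - 10*(-1/11)) = 8*(2 + 10/11) = 8*(32/11) = 256/11 ≈ 23.273)
l = -275 (l = -5*(48 - 1*(-7)) = -5*(48 + 7) = -5*55 = -275)
A = -275
g - 54*A = 256/11 - 54*(-275) = 256/11 + 14850 = 163606/11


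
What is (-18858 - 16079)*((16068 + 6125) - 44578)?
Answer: 782064745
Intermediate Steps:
(-18858 - 16079)*((16068 + 6125) - 44578) = -34937*(22193 - 44578) = -34937*(-22385) = 782064745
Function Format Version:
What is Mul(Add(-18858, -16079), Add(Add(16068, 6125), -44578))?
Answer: 782064745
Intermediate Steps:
Mul(Add(-18858, -16079), Add(Add(16068, 6125), -44578)) = Mul(-34937, Add(22193, -44578)) = Mul(-34937, -22385) = 782064745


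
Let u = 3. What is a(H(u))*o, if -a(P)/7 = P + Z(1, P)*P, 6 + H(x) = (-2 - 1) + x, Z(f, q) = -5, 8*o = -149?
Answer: 3129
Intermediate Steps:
o = -149/8 (o = (⅛)*(-149) = -149/8 ≈ -18.625)
H(x) = -9 + x (H(x) = -6 + ((-2 - 1) + x) = -6 + (-3 + x) = -9 + x)
a(P) = 28*P (a(P) = -7*(P - 5*P) = -(-28)*P = 28*P)
a(H(u))*o = (28*(-9 + 3))*(-149/8) = (28*(-6))*(-149/8) = -168*(-149/8) = 3129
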